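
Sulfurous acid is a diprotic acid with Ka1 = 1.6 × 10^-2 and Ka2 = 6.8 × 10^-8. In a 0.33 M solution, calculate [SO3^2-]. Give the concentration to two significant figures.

6.8 × 10^-8 M

First ionization gives [H+] ≈ [HSO3-] = 6.51 × 10^-2 M.
Second step: Ka2 = [H+][SO3^2-]/[HSO3-] ≈ [SO3^2-] (since [H+] ≈ [HSO3-]).
So [SO3^2-] ≈ Ka2.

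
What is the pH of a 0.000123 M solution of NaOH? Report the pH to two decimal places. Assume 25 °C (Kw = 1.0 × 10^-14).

NaOH is a strong base; [OH-] = 0.000123 M.
pOH = -log(0.000123) = 3.91
pH = 14.00 - 3.91 = 10.09

pH = 10.09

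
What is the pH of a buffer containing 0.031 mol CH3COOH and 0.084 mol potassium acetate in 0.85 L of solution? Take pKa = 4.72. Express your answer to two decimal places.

pH = 5.15

Henderson–Hasselbalch: pH = pKa + log([CH3COO-]/[CH3COOH]) = 4.72 + log(0.084/0.031)
pH = 4.72 + (+0.433) = 5.15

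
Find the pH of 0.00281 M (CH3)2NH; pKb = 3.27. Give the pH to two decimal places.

pH = 11.00

(CH3)2NH + H2O ⇌ (CH3)2NH2+ + OH-
Kb = 10^(−3.27) = 5.37 × 10^-4
From the ICE table, Kb = x²/(0.00281 − x) = 5.37 × 10^-4.
x is not negligible relative to C₀; solve x² + 0.000537·x − 1.51e-06 = 0.
x = (−Kb + √(Kb² + 4·Kb·C₀))/2 = 9.89 × 10^-4 M
pOH = −log(9.89 × 10^-4) = 3.00; pH = 14.00 − 3.00 = 11.00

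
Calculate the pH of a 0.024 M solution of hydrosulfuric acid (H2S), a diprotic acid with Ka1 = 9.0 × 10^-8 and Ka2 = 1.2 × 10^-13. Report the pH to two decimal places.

pH = 4.33

Ka1 ≫ Ka2, so treat the first dissociation as the only significant source of H+.
Ka1 = x²/(0.024 − x) = 9.0 × 10^-8
x ≈ √(9.0 × 10^-8 × 0.024) = 4.65 × 10^-5 M
pH = −log(4.65 × 10^-5) = 4.33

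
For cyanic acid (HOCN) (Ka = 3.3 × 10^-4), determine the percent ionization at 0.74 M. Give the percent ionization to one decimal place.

2.1%

HOCN ⇌ OCN- + H+; let x = [H+] at equilibrium.
x ≈ √(Ka·C₀) = √(3.3 × 10^-4 × 0.74) = 1.56 × 10^-2 M
% ionization = x/C₀ × 100% = 1.56 × 10^-2/0.74 × 100% = 2.1%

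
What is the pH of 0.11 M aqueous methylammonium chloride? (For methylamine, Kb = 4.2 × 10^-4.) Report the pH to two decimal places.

CH3NH3+ is the conjugate acid of the weak base CH3NH2.
Ka = Kw/Kb = 1.0×10^-14 / 4.2 × 10^-4 = 2.38 × 10^-11
From the ICE table, Ka = [H+]²/(0.11 − [H+]) = 2.38 × 10^-11.
Neglecting [H+] in the denominator: [H+] = √(2.38 × 10^-11 × 0.11) = 1.62 × 10^-6 M
([H+]/C₀ = 0.0015% < 5%, so the approximation holds.)
pH = −log[H+] = −log(1.62 × 10^-6) = 5.79

pH = 5.79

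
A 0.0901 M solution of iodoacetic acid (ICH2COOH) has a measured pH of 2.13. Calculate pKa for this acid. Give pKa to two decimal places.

pKa = 3.18

[H+] = 10^(-2.13) = 7.41 × 10^-3 M
At equilibrium [HA] = 0.0901 − 7.41 × 10^-3 = 8.27 × 10^-2 M
Ka = [H+][A-]/[HA] = (7.41 × 10^-3)² / 8.27 × 10^-2 = 6.64 × 10^-4
pKa = -log(6.64 × 10^-4) = 3.18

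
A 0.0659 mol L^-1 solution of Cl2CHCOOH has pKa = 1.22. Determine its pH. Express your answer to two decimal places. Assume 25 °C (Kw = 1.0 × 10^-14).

pH = 1.40

Cl2CHCOOH ⇌ Cl2CHCOO- + H+
Ka = 10^(−1.22) = 6.03 × 10^-2
Ka = x²/(0.0659 − x) = 6.03 × 10^-2
The 5% rule fails; solving x² + Ka·x − Ka·C₀ = 0 exactly:
x = [−0.0603 + √(0.0603² + 0.0159)]/2 = 3.97 × 10^-2 M
pH = −log(3.97 × 10^-2) = 1.40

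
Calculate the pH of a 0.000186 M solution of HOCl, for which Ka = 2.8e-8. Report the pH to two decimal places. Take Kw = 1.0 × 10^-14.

pH = 5.64

HOCl ⇌ OCl- + H+
From the ICE table, Ka = [H+]²/(0.000186 − [H+]) = 2.8 × 10^-8.
Assume [H+] ≪ 0.000186: [H+] ≈ √(2.8 × 10^-8 × 0.000186) = 2.28 × 10^-6 M
pH = −log[H+] = −log(2.28 × 10^-6) = 5.64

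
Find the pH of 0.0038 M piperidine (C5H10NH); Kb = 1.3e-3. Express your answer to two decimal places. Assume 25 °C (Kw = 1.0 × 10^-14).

pH = 11.22

C5H10NH + H2O ⇌ C5H10NH2+ + OH-
Kb = x²/(0.0038 − x) = 1.3 × 10^-3
The 5% rule fails; solving x² + Kb·x − Kb·C₀ = 0 exactly:
x = (−Kb + √(Kb² + 4·Kb·C₀))/2 = 1.67 × 10^-3 M
pOH = −log(1.67 × 10^-3) = 2.78; pH = 14.00 − 2.78 = 11.22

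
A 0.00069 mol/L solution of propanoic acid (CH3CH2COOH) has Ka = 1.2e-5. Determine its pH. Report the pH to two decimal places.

CH3CH2COOH ⇌ CH3CH2COO- + H+
Let x = [H+] at equilibrium. Ka = x²/(0.00069 − x).
The 5% rule fails; solving x² + Ka·x − Ka·C₀ = 0 exactly:
x = [−1.2e-05 + √(1.2e-05² + 3.31e-08)]/2 = 8.52 × 10^-5 M
pH = −log(8.52 × 10^-5) = 4.07

pH = 4.07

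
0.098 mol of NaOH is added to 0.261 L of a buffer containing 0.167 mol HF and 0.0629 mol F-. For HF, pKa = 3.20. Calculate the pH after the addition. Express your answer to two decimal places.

OH- converts HF to F-: HF → 0.069 mol, F- → 0.161 mol.
pH = pKa + log(n_F-/n_HF) = 3.20 + log(0.161/0.069) = 3.20 + (+0.368)

pH = 3.57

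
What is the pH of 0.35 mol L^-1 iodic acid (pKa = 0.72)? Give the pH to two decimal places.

pH = 0.74

HIO3 ⇌ IO3- + H+
Ka = 10^(−0.72) = 1.91 × 10^-1
From the ICE table, Ka = x²/(0.35 − x) = 1.91 × 10^-1.
The 5% rule fails; solving x² + Ka·x − Ka·C₀ = 0 exactly:
x = (−Ka + √(Ka² + 4·Ka·C₀))/2 = 1.80 × 10^-1 M
pH = −log[H+] = −log(1.80 × 10^-1) = 0.74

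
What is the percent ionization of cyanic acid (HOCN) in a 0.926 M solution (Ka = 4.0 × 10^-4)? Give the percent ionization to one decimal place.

2.1%

HOCN ⇌ OCN- + H+; let x = [H+] at equilibrium.
x ≈ √(Ka·C₀) = √(4.0 × 10^-4 × 0.926) = 1.92 × 10^-2 M
Fraction ionized = 1.92 × 10^-2 / 0.926 = 0.0207 → 2.1%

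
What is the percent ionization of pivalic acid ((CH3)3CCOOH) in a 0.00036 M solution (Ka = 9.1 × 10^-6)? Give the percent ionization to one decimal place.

14.7%

(CH3)3CCOOH ⇌ (CH3)3CCOO- + H+; let x = [H+] at equilibrium.
Solve x² + 9.1e-06x − 3.28e-09 = 0 → x = 5.29 × 10^-5 M
% ionization = x/C₀ × 100% = 5.29 × 10^-5/0.00036 × 100% = 14.7%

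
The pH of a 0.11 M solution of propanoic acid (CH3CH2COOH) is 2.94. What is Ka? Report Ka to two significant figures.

Ka = 1.2 × 10^-5

[H+] = 10^(-2.94) = 1.15 × 10^-3 M
At equilibrium [HA] = 0.11 − 1.15 × 10^-3 = 1.09 × 10^-1 M
Ka = [H+][A-]/[HA] = (1.15 × 10^-3)² / 1.09 × 10^-1 = 1.2 × 10^-5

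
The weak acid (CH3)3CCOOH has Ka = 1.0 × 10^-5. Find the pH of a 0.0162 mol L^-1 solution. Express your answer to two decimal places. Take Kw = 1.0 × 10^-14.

(CH3)3CCOOH ⇌ (CH3)3CCOO- + H+
From the ICE table, Ka = [H+]²/(0.0162 − [H+]) = 1.0 × 10^-5.
Assume [H+] ≪ 0.0162: [H+] ≈ √(1.0 × 10^-5 × 0.0162) = 4.02 × 10^-4 M
pH = −log(4.02 × 10^-4) = 3.40

pH = 3.40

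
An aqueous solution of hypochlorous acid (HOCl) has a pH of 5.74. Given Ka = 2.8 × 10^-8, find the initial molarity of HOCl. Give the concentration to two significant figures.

[H+] = 10^(-5.74) = 1.82 × 10^-6 M = x
Ka = x²/(C₀ − x) ⇒ C₀ = x + x²/Ka
C₀ = 1.82 × 10^-6 + (1.82 × 10^-6)²/(2.8 × 10^-8) = 1.20 × 10^-4 M

C₀ = 1.2 × 10^-4 M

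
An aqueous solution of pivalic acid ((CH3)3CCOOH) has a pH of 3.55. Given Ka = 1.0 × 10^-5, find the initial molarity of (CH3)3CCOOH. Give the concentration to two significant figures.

[H+] = 10^(-3.55) = 2.82 × 10^-4 M = x
Ka = x²/(C₀ − x) ⇒ C₀ = x + x²/Ka
C₀ = 2.82 × 10^-4 + (2.82 × 10^-4)²/(1.0 × 10^-5) = 8.23 × 10^-3 M

C₀ = 8.2 × 10^-3 M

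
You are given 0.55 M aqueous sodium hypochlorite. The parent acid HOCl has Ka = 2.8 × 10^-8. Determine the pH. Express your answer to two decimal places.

pH = 10.65

OCl- is the conjugate base of the weak acid HOCl.
Kb = Kw/Ka = 1.0×10^-14 / 2.8 × 10^-8 = 3.57 × 10^-7
Let x = [OH-] at equilibrium. Kb = x²/(0.55 − x).
Assume x ≪ 0.55: x ≈ √(3.57 × 10^-7 × 0.55) = 4.43 × 10^-4 M
pOH = 3.35, so pH = 14.00 − pOH = 10.65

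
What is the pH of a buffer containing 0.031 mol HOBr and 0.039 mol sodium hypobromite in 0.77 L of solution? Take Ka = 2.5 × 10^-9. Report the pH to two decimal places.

pKa = −log(2.5 × 10^-9) = 8.602
pH = pKa + log([A⁻]/[HA]) = 8.602 + log(0.039/0.031)
pH = 8.602 + (+0.100) = 8.70

pH = 8.70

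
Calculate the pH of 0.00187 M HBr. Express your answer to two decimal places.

HBr is a strong acid and dissociates completely, so [H+] = 0.00187 M.
pH = -log(0.00187) = 2.73

pH = 2.73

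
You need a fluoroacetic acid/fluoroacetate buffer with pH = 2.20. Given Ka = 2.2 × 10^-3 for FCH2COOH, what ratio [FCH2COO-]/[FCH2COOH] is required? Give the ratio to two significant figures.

pKa = -log(2.2 × 10^-3) = 2.658
pH = pKa + log(r) ⇒ log(r) = 2.20 − 2.658 = -0.458
r = [FCH2COO-]/[FCH2COOH] = 10^(-0.458) = 0.348

ratio = 0.35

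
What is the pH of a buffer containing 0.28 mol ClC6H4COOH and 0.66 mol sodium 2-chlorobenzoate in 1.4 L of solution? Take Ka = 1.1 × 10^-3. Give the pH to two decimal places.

pKa = −log(1.1 × 10^-3) = 2.959
pH = pKa + log([A⁻]/[HA]) = 2.959 + log(0.66/0.28)
pH = 2.959 + (+0.372) = 3.33

pH = 3.33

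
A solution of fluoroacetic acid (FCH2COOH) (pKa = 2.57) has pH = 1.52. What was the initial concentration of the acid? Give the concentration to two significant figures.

C₀ = 3.7 × 10^-1 M

[H+] = 10^(-1.52) = 3.02 × 10^-2 M = x
Ka = 10^(−2.57) = 2.69 × 10^-3
Ka = x²/(C₀ − x) ⇒ C₀ = x + x²/Ka
C₀ = 3.02 × 10^-2 + (3.02 × 10^-2)²/(2.69 × 10^-3) = 3.69 × 10^-1 M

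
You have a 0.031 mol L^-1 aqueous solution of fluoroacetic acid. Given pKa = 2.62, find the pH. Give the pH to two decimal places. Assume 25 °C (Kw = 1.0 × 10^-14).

FCH2COOH ⇌ FCH2COO- + H+
Ka = 10^(−2.62) = 2.40 × 10^-3
From the ICE table, Ka = [H+]²/(0.031 − [H+]) = 2.40 × 10^-3.
[H+] is not negligible relative to C₀; solve [H+]² + 0.0024·[H+] − 7.44e-05 = 0.
[H+] = [−0.0024 + √(0.0024² + 0.000298)]/2 = 7.51 × 10^-3 M
pH = −log[H+] = −log(7.51 × 10^-3) = 2.12

pH = 2.12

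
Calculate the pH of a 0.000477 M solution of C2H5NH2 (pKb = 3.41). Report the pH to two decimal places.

C2H5NH2 + H2O ⇌ C2H5NH3+ + OH-
Kb = 10^(−3.41) = 3.89 × 10^-4
From the ICE table, Kb = [OH-]²/(0.000477 − [OH-]) = 3.89 × 10^-4.
Here C₀/Kb ≈ 1.23, so the small-[OH-] approximation fails. Use the quadratic:
[OH-] = [−0.000389 + √(0.000389² + 7.42e-07)]/2 = 2.78 × 10^-4 M
pOH = 3.56, so pH = 14.00 − pOH = 10.44

pH = 10.44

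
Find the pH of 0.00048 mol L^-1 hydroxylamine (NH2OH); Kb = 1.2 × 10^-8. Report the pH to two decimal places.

pH = 8.38

NH2OH + H2O ⇌ NH3OH+ + OH-
Kb = [OH-]²/(0.00048 − [OH-]) = 1.2 × 10^-8
Neglecting [OH-] in the denominator: [OH-] = √(1.2 × 10^-8 × 0.00048) = 2.40 × 10^-6 M
Check: 0.5% ionized — well under 5%, approximation valid.
pOH = −log(2.40 × 10^-6) = 5.62; pH = 14.00 − 5.62 = 8.38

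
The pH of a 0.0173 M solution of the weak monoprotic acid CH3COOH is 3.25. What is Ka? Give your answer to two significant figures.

Ka = 1.9 × 10^-5

[H+] = 10^(-3.25) = 5.62 × 10^-4 M
At equilibrium [HA] = 0.0173 − 5.62 × 10^-4 = 1.67 × 10^-2 M
Ka = [H+][A-]/[HA] = (5.62 × 10^-4)² / 1.67 × 10^-2 = 1.9 × 10^-5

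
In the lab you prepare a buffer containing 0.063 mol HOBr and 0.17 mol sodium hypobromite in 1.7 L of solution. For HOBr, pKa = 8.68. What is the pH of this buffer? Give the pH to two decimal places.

Using pH = pKa + log([base]/[acid]) with [base]/[acid] = 0.17/0.063:
pH = 8.68 + (+0.431) = 9.11

pH = 9.11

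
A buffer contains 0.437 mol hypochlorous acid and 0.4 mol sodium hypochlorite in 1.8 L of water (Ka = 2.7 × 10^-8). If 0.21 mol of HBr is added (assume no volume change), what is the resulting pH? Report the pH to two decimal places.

Added H+ converts OCl- to HOCl: HOCl → 0.647 mol, OCl- → 0.19 mol.
pKa = −log(2.7 × 10^-8) = 7.569
pH = pKa + log(n_OCl-/n_HOCl) = 7.569 + log(0.19/0.647) = 7.569 + (-0.532)

pH = 7.04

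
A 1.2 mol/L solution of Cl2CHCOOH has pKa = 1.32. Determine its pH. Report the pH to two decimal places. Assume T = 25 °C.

pH = 0.66

Cl2CHCOOH ⇌ Cl2CHCOO- + H+
Ka = 10^(−1.32) = 4.79 × 10^-2
Ka = x²/(1.2 − x) = 4.79 × 10^-2
x is not negligible relative to C₀; solve x² + 0.0479·x − 0.0575 = 0.
x = [−0.0479 + √(0.0479² + 0.23)]/2 = 2.17 × 10^-1 M
pH = −log[H+] = −log(2.17 × 10^-1) = 0.66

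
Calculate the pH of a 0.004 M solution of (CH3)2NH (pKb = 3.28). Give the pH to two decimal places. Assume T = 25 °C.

pH = 11.08

(CH3)2NH + H2O ⇌ (CH3)2NH2+ + OH-
Kb = 10^(−3.28) = 5.25 × 10^-4
From the ICE table, Kb = x²/(0.004 − x) = 5.25 × 10^-4.
Here C₀/Kb ≈ 7.62, so the small-x approximation fails. Use the quadratic:
x = (−Kb + √(Kb² + 4·Kb·C₀))/2 = 1.21 × 10^-3 M
pOH = −log(1.21 × 10^-3) = 2.92; pH = 14.00 − 2.92 = 11.08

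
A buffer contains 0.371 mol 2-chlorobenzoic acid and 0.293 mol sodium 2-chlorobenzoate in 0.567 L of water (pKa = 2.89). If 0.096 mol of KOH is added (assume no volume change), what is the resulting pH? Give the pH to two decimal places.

After neutralization: n(ClC6H4COOH) = 0.275 mol, n(ClC6H4COO-) = 0.389 mol.
pH = pKa + log([A⁻]/[HA]) = 2.89 + log(0.389/0.275) = 2.89 +0.151

pH = 3.04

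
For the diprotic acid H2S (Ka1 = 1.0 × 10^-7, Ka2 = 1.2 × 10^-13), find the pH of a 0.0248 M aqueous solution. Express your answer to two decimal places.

Ka1 ≫ Ka2, so treat the first dissociation as the only significant source of H+.
Ka1 = x²/(0.0248 − x) = 1.0 × 10^-7
x ≈ √(1.0 × 10^-7 × 0.0248) = 4.98 × 10^-5 M
pH = −log(4.98 × 10^-5) = 4.30

pH = 4.30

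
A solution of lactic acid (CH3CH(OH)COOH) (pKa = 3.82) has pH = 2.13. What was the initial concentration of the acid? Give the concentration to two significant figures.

C₀ = 3.7 × 10^-1 M

[H+] = 10^(-2.13) = 7.41 × 10^-3 M = x
Ka = 10^(−3.82) = 1.51 × 10^-4
Ka = x²/(C₀ − x) ⇒ C₀ = x + x²/Ka
C₀ = 7.41 × 10^-3 + (7.41 × 10^-3)²/(1.51 × 10^-4) = 3.71 × 10^-1 M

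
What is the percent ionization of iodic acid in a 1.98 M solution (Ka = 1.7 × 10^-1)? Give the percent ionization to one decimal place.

HIO3 ⇌ IO3- + H+; let x = [H+] at equilibrium.
Solve x² + 0.17x − 0.337 = 0 → x = 5.01 × 10^-1 M
Fraction ionized = 5.01 × 10^-1 / 1.98 = 0.2530 → 25.3%

25.3%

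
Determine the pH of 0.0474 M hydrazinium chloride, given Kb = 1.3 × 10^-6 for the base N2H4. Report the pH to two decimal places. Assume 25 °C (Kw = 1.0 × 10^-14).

pH = 4.72

N2H5+ is the conjugate acid of the weak base N2H4.
Ka = Kw/Kb = 1.0×10^-14 / 1.3 × 10^-6 = 7.69 × 10^-9
From the ICE table, Ka = x²/(0.0474 − x) = 7.69 × 10^-9.
Assume x ≪ 0.0474: x ≈ √(7.69 × 10^-9 × 0.0474) = 1.91 × 10^-5 M
(x/C₀ = 0.04% < 5%, so the approximation holds.)
pH = −log[H+] = −log(1.91 × 10^-5) = 4.72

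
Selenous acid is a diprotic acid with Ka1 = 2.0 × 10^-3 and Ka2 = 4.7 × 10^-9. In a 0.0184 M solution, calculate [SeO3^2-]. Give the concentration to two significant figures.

First ionization gives [H+] ≈ [HSeO3-] = 5.15 × 10^-3 M.
Second step: Ka2 = [H+][SeO3^2-]/[HSeO3-] ≈ [SeO3^2-] (since [H+] ≈ [HSeO3-]).
So [SeO3^2-] ≈ Ka2.

4.7 × 10^-9 M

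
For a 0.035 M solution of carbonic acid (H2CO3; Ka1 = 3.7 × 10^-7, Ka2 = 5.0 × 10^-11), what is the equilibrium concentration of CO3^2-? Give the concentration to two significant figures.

First ionization gives [H+] ≈ [HCO3-] = 1.14 × 10^-4 M.
Second step: Ka2 = [H+][CO3^2-]/[HCO3-] ≈ [CO3^2-] (since [H+] ≈ [HCO3-]).
So [CO3^2-] ≈ Ka2.

5.0 × 10^-11 M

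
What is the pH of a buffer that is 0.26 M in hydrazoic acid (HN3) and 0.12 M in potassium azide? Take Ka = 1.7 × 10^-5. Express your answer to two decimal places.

pH = 4.43

pKa = −log(1.7 × 10^-5) = 4.770
pH = pKa + log([A⁻]/[HA]) = 4.770 + log(0.12/0.26)
pH = 4.770 + (-0.336) = 4.43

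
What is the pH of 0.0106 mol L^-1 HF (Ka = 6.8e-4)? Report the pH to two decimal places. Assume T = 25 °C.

HF ⇌ F- + H+
From the ICE table, Ka = x²/(0.0106 − x) = 6.8 × 10^-4.
x is not negligible relative to C₀; solve x² + 0.00068·x − 7.21e-06 = 0.
x = [−0.00068 + √(0.00068² + 2.88e-05)]/2 = 2.37 × 10^-3 M
pH = −log(2.37 × 10^-3) = 2.63

pH = 2.63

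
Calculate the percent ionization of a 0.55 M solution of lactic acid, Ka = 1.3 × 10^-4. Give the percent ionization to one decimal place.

CH3CH(OH)COOH ⇌ CH3CH(OH)COO- + H+; let x = [H+] at equilibrium.
x ≈ √(Ka·C₀) = √(1.3 × 10^-4 × 0.55) = 8.46 × 10^-3 M
Fraction ionized = 8.46 × 10^-3 / 0.55 = 0.0154 → 1.5%

1.5%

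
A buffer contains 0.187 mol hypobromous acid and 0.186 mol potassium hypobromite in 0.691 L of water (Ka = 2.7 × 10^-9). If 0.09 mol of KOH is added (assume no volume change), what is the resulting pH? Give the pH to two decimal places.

OH- converts HOBr to OBr-: HOBr → 0.097 mol, OBr- → 0.276 mol.
pKa = −log(2.7 × 10^-9) = 8.569
Henderson–Hasselbalch with mole ratio 0.276/0.097: pH = 8.569 + (+0.454)

pH = 9.02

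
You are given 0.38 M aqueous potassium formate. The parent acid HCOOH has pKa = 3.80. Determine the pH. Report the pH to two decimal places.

pH = 8.69

HCOO- is the conjugate base of the weak acid HCOOH.
Ka = 10^(−3.80) = 1.58 × 10^-4
Kb = Kw/Ka = 1.0×10^-14 / 1.58 × 10^-4 = 6.33 × 10^-11
Let x = [OH-] at equilibrium. Kb = x²/(0.38 − x).
Assume x ≪ 0.38: x ≈ √(6.33 × 10^-11 × 0.38) = 4.90 × 10^-6 M
pOH = −log(4.90 × 10^-6) = 5.31; pH = 14.00 − 5.31 = 8.69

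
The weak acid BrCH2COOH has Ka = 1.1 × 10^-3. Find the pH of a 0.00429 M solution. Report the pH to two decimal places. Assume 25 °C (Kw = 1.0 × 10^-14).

BrCH2COOH ⇌ BrCH2COO- + H+
Ka = [H+]²/(0.00429 − [H+]) = 1.1 × 10^-3
The 5% rule fails; solving [H+]² + Ka·[H+] − Ka·C₀ = 0 exactly:
[H+] = [−0.0011 + √(0.0011² + 1.89e-05)]/2 = 1.69 × 10^-3 M
pH = −log[H+] = −log(1.69 × 10^-3) = 2.77

pH = 2.77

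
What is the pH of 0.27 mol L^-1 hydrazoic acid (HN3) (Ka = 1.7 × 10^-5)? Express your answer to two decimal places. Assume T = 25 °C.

HN3 ⇌ N3- + H+
Ka = [H+]²/(0.27 − [H+]) = 1.7 × 10^-5
Neglecting [H+] in the denominator: [H+] = √(1.7 × 10^-5 × 0.27) = 2.14 × 10^-3 M
pH = −log[H+] = −log(2.14 × 10^-3) = 2.67

pH = 2.67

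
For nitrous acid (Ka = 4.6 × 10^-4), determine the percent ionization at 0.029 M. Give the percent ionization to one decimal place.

HNO2 ⇌ NO2- + H+; let x = [H+] at equilibrium.
Solve x² + 0.00046x − 1.33e-05 = 0 → x = 3.43 × 10^-3 M
% ionization = x/C₀ × 100% = 3.43 × 10^-3/0.029 × 100% = 11.8%

11.8%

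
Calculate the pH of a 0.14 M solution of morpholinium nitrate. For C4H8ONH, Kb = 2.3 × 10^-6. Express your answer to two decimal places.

pH = 4.61

C4H8ONH2+ is the conjugate acid of the weak base C4H8ONH.
Ka = Kw/Kb = 1.0×10^-14 / 2.3 × 10^-6 = 4.35 × 10^-9
Let x = [H+] at equilibrium. Ka = x²/(0.14 − x).
Neglecting x in the denominator: x = √(4.35 × 10^-9 × 0.14) = 2.47 × 10^-5 M
pH = −log[H+] = −log(2.47 × 10^-5) = 4.61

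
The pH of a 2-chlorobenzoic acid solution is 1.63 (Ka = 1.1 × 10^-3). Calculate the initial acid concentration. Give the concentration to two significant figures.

C₀ = 5.2 × 10^-1 M

[H+] = 10^(-1.63) = 2.34 × 10^-2 M = x
Ka = x²/(C₀ − x) ⇒ C₀ = x + x²/Ka
C₀ = 2.34 × 10^-2 + (2.34 × 10^-2)²/(1.1 × 10^-3) = 5.21 × 10^-1 M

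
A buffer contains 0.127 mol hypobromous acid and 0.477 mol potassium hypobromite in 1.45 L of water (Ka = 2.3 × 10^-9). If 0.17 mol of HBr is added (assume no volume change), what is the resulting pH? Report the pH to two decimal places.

After neutralization: n(HOBr) = 0.297 mol, n(OBr-) = 0.307 mol.
pKa = −log(2.3 × 10^-9) = 8.638
Henderson–Hasselbalch with mole ratio 0.307/0.297: pH = 8.638 + (+0.014)

pH = 8.65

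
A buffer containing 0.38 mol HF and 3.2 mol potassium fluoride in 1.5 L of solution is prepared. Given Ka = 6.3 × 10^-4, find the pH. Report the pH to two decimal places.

pH = 4.13

pKa = −log(6.3 × 10^-4) = 3.201
Henderson–Hasselbalch: pH = pKa + log([F-]/[HF]) = 3.201 + log(3.2/0.38)
pH = 3.201 + (+0.925) = 4.13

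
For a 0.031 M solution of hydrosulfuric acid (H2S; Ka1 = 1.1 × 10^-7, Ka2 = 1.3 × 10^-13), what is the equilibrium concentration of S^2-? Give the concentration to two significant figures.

First ionization gives [H+] ≈ [HS-] = 5.84 × 10^-5 M.
Second step: Ka2 = [H+][S^2-]/[HS-] ≈ [S^2-] (since [H+] ≈ [HS-]).
So [S^2-] ≈ Ka2.

1.3 × 10^-13 M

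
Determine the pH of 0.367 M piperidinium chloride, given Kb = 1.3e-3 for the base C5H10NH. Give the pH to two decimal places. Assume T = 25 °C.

pH = 5.77

C5H10NH2+ is the conjugate acid of the weak base C5H10NH.
Ka = Kw/Kb = 1.0×10^-14 / 1.3 × 10^-3 = 7.69 × 10^-12
From the ICE table, Ka = x²/(0.367 − x) = 7.69 × 10^-12.
Assume x ≪ 0.367: x ≈ √(7.69 × 10^-12 × 0.367) = 1.68 × 10^-6 M
Check: 0.00046% ionized — well under 5%, approximation valid.
pH = −log[H+] = −log(1.68 × 10^-6) = 5.77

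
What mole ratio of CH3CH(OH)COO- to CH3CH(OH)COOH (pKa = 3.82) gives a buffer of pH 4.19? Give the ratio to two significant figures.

ratio = 2.3

pH = pKa + log(r) ⇒ log(r) = 4.19 − 3.82 = +0.37
r = [CH3CH(OH)COO-]/[CH3CH(OH)COOH] = 10^(+0.37) = 2.34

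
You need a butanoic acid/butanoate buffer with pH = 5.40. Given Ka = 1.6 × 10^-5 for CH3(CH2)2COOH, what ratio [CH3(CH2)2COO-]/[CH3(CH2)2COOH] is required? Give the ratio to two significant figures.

ratio = 4.0

pKa = -log(1.6 × 10^-5) = 4.796
pH = pKa + log(r) ⇒ log(r) = 5.40 − 4.796 = +0.604
r = [CH3(CH2)2COO-]/[CH3(CH2)2COOH] = 10^(+0.604) = 4.02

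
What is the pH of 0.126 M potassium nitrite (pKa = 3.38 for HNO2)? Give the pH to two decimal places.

NO2- is the conjugate base of the weak acid HNO2.
Ka = 10^(−3.38) = 4.17 × 10^-4
Kb = Kw/Ka = 1.0×10^-14 / 4.17 × 10^-4 = 2.40 × 10^-11
Kb = x²/(0.126 − x) = 2.40 × 10^-11
Assume x ≪ 0.126: x ≈ √(2.40 × 10^-11 × 0.126) = 1.74 × 10^-6 M
pOH = −log(1.74 × 10^-6) = 5.76; pH = 14.00 − 5.76 = 8.24

pH = 8.24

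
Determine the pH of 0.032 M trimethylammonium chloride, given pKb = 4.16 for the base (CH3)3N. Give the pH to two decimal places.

pH = 5.67

(CH3)3NH+ is the conjugate acid of the weak base (CH3)3N.
Kb = 10^(−4.16) = 6.92 × 10^-5
Ka = Kw/Kb = 1.0×10^-14 / 6.92 × 10^-5 = 1.45 × 10^-10
From the ICE table, Ka = x²/(0.032 − x) = 1.45 × 10^-10.
Neglecting x in the denominator: x = √(1.45 × 10^-10 × 0.032) = 2.15 × 10^-6 M
Check: 0.0067% ionized — well under 5%, approximation valid.
pH = −log[H+] = −log(2.15 × 10^-6) = 5.67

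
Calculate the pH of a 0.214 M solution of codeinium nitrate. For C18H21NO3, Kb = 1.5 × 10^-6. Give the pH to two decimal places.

C18H22NO3+ is the conjugate acid of the weak base C18H21NO3.
Ka = Kw/Kb = 1.0×10^-14 / 1.5 × 10^-6 = 6.67 × 10^-9
From the ICE table, Ka = [H+]²/(0.214 − [H+]) = 6.67 × 10^-9.
Neglecting [H+] in the denominator: [H+] = √(6.67 × 10^-9 × 0.214) = 3.78 × 10^-5 M
pH = −log(3.78 × 10^-5) = 4.42

pH = 4.42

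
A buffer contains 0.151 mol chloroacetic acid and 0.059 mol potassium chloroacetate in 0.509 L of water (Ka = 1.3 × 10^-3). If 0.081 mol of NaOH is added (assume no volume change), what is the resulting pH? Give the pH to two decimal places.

After neutralization: n(ClCH2COOH) = 0.07 mol, n(ClCH2COO-) = 0.14 mol.
pKa = −log(1.3 × 10^-3) = 2.886
pH = pKa + log(n_ClCH2COO-/n_ClCH2COOH) = 2.886 + log(0.14/0.07) = 2.886 + (+0.301)

pH = 3.19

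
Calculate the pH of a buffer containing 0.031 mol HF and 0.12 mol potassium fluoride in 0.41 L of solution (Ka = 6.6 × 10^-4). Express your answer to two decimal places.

pKa = −log(6.6 × 10^-4) = 3.180
pH = pKa + log([A⁻]/[HA]) = 3.180 + log(0.12/0.031)
pH = 3.180 + (+0.588) = 3.77

pH = 3.77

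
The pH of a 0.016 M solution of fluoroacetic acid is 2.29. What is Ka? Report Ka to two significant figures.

Ka = 2.4 × 10^-3

[H+] = 10^(-2.29) = 5.13 × 10^-3 M
At equilibrium [HA] = 0.016 − 5.13 × 10^-3 = 1.09 × 10^-2 M
Ka = [H+][A-]/[HA] = (5.13 × 10^-3)² / 1.09 × 10^-2 = 2.4 × 10^-3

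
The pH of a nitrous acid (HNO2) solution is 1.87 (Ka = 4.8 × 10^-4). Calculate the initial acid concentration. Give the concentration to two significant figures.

C₀ = 3.9 × 10^-1 M

[H+] = 10^(-1.87) = 1.35 × 10^-2 M = x
Ka = x²/(C₀ − x) ⇒ C₀ = x + x²/Ka
C₀ = 1.35 × 10^-2 + (1.35 × 10^-2)²/(4.8 × 10^-4) = 3.93 × 10^-1 M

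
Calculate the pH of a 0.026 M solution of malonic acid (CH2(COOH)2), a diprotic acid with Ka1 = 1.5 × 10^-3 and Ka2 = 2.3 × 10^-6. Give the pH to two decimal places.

pH = 2.26

Ka1 ≫ Ka2, so treat the first dissociation as the only significant source of H+.
Ka1 = x²/(0.026 − x) = 1.5 × 10^-3
Solving the quadratic: x = (−Ka1 + √(Ka1² + 4·Ka1·C₀))/2 = 5.54 × 10^-3 M
pH = −log(5.54 × 10^-3) = 2.26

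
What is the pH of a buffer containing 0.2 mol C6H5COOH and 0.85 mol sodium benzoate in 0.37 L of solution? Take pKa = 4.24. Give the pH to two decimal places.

pH = 4.87

Henderson–Hasselbalch: pH = pKa + log([C6H5COO-]/[C6H5COOH]) = 4.24 + log(0.85/0.2)
pH = 4.24 + (+0.628) = 4.87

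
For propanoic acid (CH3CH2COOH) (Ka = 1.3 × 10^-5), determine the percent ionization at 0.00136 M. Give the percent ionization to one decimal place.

9.3%

CH3CH2COOH ⇌ CH3CH2COO- + H+; let x = [H+] at equilibrium.
Ka = x²/(C₀ − x); solving the quadratic gives x = 1.27 × 10^-4 M.
Fraction ionized = 1.27 × 10^-4 / 0.00136 = 0.0934 → 9.3%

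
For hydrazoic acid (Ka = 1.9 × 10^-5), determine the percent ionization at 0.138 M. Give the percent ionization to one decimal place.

HN3 ⇌ N3- + H+; let x = [H+] at equilibrium.
x ≈ √(Ka·C₀) = √(1.9 × 10^-5 × 0.138) = 1.62 × 10^-3 M
Fraction ionized = 1.62 × 10^-3 / 0.138 = 0.0117 → 1.2%

1.2%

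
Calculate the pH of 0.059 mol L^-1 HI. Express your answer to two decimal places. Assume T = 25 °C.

HI is a strong acid and dissociates completely, so [H+] = 0.059 M.
pH = -log(0.059) = 1.23

pH = 1.23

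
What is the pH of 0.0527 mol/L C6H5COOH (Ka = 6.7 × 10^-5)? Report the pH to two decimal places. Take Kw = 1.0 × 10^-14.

C6H5COOH ⇌ C6H5COO- + H+
Ka = [H+]²/(0.0527 − [H+]) = 6.7 × 10^-5
Assume [H+] ≪ 0.0527: [H+] ≈ √(6.7 × 10^-5 × 0.0527) = 1.88 × 10^-3 M
pH = −log[H+] = −log(1.88 × 10^-3) = 2.73

pH = 2.73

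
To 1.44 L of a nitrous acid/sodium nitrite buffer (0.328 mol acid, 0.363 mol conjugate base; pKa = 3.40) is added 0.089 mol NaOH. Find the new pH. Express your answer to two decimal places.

OH- converts HNO2 to NO2-: HNO2 → 0.239 mol, NO2- → 0.452 mol.
pH = pKa + log(n_NO2-/n_HNO2) = 3.40 + log(0.452/0.239) = 3.40 + (+0.277)

pH = 3.68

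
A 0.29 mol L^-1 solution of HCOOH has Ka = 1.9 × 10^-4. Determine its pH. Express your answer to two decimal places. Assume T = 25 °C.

HCOOH ⇌ HCOO- + H+
From the ICE table, Ka = [H+]²/(0.29 − [H+]) = 1.9 × 10^-4.
Neglecting [H+] in the denominator: [H+] = √(1.9 × 10^-4 × 0.29) = 7.42 × 10^-3 M
Check: 2.6% ionized — well under 5%, approximation valid.
pH = −log[H+] = −log(7.42 × 10^-3) = 2.13

pH = 2.13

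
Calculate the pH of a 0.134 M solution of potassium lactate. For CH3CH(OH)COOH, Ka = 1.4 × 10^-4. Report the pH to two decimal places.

CH3CH(OH)COO- is the conjugate base of the weak acid CH3CH(OH)COOH.
Kb = Kw/Ka = 1.0×10^-14 / 1.4 × 10^-4 = 7.14 × 10^-11
Kb = x²/(0.134 − x) = 7.14 × 10^-11
Assume x ≪ 0.134: x ≈ √(7.14 × 10^-11 × 0.134) = 3.09 × 10^-6 M
pOH = 5.51, so pH = 14.00 − pOH = 8.49

pH = 8.49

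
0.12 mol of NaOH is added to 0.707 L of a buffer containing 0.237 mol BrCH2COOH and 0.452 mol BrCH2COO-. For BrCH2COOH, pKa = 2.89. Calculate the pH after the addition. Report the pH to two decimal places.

OH- converts BrCH2COOH to BrCH2COO-: BrCH2COOH → 0.117 mol, BrCH2COO- → 0.572 mol.
pH = pKa + log(n_BrCH2COO-/n_BrCH2COOH) = 2.89 + log(0.572/0.117) = 2.89 + (+0.689)

pH = 3.58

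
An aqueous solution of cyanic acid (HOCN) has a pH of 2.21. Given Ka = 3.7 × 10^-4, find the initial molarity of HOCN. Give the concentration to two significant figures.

C₀ = 1.1 × 10^-1 M

[H+] = 10^(-2.21) = 6.17 × 10^-3 M = x
Ka = x²/(C₀ − x) ⇒ C₀ = x + x²/Ka
C₀ = 6.17 × 10^-3 + (6.17 × 10^-3)²/(3.7 × 10^-4) = 1.09 × 10^-1 M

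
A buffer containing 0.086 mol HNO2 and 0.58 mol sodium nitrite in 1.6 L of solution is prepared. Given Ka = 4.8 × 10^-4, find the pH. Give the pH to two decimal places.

pH = 4.15

pKa = −log(4.8 × 10^-4) = 3.319
pH = pKa + log([A⁻]/[HA]) = 3.319 + log(0.58/0.086)
pH = 3.319 + (+0.829) = 4.15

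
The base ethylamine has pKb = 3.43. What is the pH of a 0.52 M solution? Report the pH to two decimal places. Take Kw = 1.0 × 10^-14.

pH = 12.14

C2H5NH2 + H2O ⇌ C2H5NH3+ + OH-
Kb = 10^(−3.43) = 3.72 × 10^-4
Kb = [OH-]²/(0.52 − [OH-]) = 3.72 × 10^-4
Assume [OH-] ≪ 0.52: [OH-] ≈ √(3.72 × 10^-4 × 0.52) = 1.39 × 10^-2 M
pOH = 1.86, so pH = 14.00 − pOH = 12.14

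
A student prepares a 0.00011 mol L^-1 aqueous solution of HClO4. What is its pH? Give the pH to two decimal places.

pH = 3.96

HClO4 is a strong acid and dissociates completely, so [H+] = 0.00011 M.
pH = -log(0.00011) = 3.96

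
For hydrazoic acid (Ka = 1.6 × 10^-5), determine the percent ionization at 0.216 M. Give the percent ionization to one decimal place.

0.9%

HN3 ⇌ N3- + H+; let x = [H+] at equilibrium.
x ≈ √(Ka·C₀) = √(1.6 × 10^-5 × 0.216) = 1.86 × 10^-3 M
% ionization = x/C₀ × 100% = 1.86 × 10^-3/0.216 × 100% = 0.9%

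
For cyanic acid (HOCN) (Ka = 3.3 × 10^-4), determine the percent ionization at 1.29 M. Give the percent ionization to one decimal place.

1.6%

HOCN ⇌ OCN- + H+; let x = [H+] at equilibrium.
x ≈ √(Ka·C₀) = √(3.3 × 10^-4 × 1.29) = 2.06 × 10^-2 M
% ionization = x/C₀ × 100% = 2.06 × 10^-2/1.29 × 100% = 1.6%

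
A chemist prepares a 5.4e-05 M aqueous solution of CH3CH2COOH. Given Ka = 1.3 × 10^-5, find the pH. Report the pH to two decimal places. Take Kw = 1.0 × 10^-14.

CH3CH2COOH ⇌ CH3CH2COO- + H+
Let x = [H+] at equilibrium. Ka = x²/(5.4e-05 − x).
Here C₀/Ka ≈ 4.15, so the small-x approximation fails. Use the quadratic:
x = [−1.3e-05 + √(1.3e-05² + 2.81e-09)]/2 = 2.08 × 10^-5 M
pH = −log[H+] = −log(2.08 × 10^-5) = 4.68

pH = 4.68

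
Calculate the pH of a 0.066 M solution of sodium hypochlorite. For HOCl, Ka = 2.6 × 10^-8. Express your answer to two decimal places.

pH = 10.20

OCl- is the conjugate base of the weak acid HOCl.
Kb = Kw/Ka = 1.0×10^-14 / 2.6 × 10^-8 = 3.85 × 10^-7
Kb = x²/(0.066 − x) = 3.85 × 10^-7
Since Kb ≪ C₀, x ≈ √(Kb·C₀) = 1.59 × 10^-4 M.
pOH = 3.80, so pH = 14.00 − pOH = 10.20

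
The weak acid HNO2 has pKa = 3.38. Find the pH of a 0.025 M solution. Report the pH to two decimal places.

HNO2 ⇌ NO2- + H+
Ka = 10^(−3.38) = 4.17 × 10^-4
From the ICE table, Ka = x²/(0.025 − x) = 4.17 × 10^-4.
The 5% rule fails; solving x² + Ka·x − Ka·C₀ = 0 exactly:
x = (−Ka + √(Ka² + 4·Ka·C₀))/2 = 3.03 × 10^-3 M
pH = −log(3.03 × 10^-3) = 2.52

pH = 2.52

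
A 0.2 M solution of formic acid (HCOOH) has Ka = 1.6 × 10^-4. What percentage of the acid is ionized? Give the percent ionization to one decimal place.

2.8%

HCOOH ⇌ HCOO- + H+; let x = [H+] at equilibrium.
x ≈ √(Ka·C₀) = √(1.6 × 10^-4 × 0.2) = 5.66 × 10^-3 M
% ionization = x/C₀ × 100% = 5.66 × 10^-3/0.2 × 100% = 2.8%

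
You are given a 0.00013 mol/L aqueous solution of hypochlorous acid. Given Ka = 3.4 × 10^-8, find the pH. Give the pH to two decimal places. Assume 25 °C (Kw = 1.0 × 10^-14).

pH = 5.68

HOCl ⇌ OCl- + H+
From the ICE table, Ka = [H+]²/(0.00013 − [H+]) = 3.4 × 10^-8.
Neglecting [H+] in the denominator: [H+] = √(3.4 × 10^-8 × 0.00013) = 2.10 × 10^-6 M
([H+]/C₀ = 1.6% < 5%, so the approximation holds.)
pH = −log[H+] = −log(2.10 × 10^-6) = 5.68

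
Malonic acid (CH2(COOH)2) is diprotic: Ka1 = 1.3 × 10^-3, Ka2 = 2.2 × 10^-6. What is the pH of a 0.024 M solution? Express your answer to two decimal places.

Ka1 ≫ Ka2, so treat the first dissociation as the only significant source of H+.
Ka1 = x²/(0.024 − x) = 1.3 × 10^-3
Solving the quadratic: x = (−Ka1 + √(Ka1² + 4·Ka1·C₀))/2 = 4.97 × 10^-3 M
pH = −log(4.97 × 10^-3) = 2.30

pH = 2.30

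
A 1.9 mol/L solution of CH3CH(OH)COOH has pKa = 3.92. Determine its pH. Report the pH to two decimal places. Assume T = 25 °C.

CH3CH(OH)COOH ⇌ CH3CH(OH)COO- + H+
Ka = 10^(−3.92) = 1.20 × 10^-4
From the ICE table, Ka = [H+]²/(1.9 − [H+]) = 1.20 × 10^-4.
Neglecting [H+] in the denominator: [H+] = √(1.20 × 10^-4 × 1.9) = 1.51 × 10^-2 M
([H+]/C₀ = 0.79% < 5%, so the approximation holds.)
pH = −log[H+] = −log(1.51 × 10^-2) = 1.82

pH = 1.82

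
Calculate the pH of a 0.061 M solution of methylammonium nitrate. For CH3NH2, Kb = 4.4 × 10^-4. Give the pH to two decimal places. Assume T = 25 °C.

pH = 5.93

CH3NH3+ is the conjugate acid of the weak base CH3NH2.
Ka = Kw/Kb = 1.0×10^-14 / 4.4 × 10^-4 = 2.27 × 10^-11
Ka = [H+]²/(0.061 − [H+]) = 2.27 × 10^-11
Since Ka ≪ C₀, [H+] ≈ √(Ka·C₀) = 1.18 × 10^-6 M.
Check: 0.0019% ionized — well under 5%, approximation valid.
pH = −log[H+] = −log(1.18 × 10^-6) = 5.93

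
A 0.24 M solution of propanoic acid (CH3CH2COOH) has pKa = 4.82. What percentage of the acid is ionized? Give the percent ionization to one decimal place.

0.8%

CH3CH2COOH ⇌ CH3CH2COO- + H+; let x = [H+] at equilibrium.
Ka = 10^(−4.82) = 1.51 × 10^-5
x ≈ √(Ka·C₀) = √(1.51 × 10^-5 × 0.24) = 1.90 × 10^-3 M
Fraction ionized = 1.90 × 10^-3 / 0.24 = 0.0079 → 0.8%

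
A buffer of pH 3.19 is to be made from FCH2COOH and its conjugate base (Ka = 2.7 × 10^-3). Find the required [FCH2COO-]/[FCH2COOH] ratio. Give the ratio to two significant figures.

ratio = 4.2

pKa = -log(2.7 × 10^-3) = 2.569
pH = pKa + log(r) ⇒ log(r) = 3.19 − 2.569 = +0.621
r = [FCH2COO-]/[FCH2COOH] = 10^(+0.621) = 4.18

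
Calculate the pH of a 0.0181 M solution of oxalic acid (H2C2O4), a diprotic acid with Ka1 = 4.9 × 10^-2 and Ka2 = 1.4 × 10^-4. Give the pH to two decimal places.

Since Ka1 ≫ Ka2, the first ionization dominates [H+].
Ka1 = x²/(0.0181 − x) = 4.9 × 10^-2
Solving the quadratic: x = (−Ka1 + √(Ka1² + 4·Ka1·C₀))/2 = 1.41 × 10^-2 M
pH = −log(1.41 × 10^-2) = 1.85

pH = 1.85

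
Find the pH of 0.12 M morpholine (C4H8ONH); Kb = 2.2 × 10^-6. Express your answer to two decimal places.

pH = 10.71

C4H8ONH + H2O ⇌ C4H8ONH2+ + OH-
From the ICE table, Kb = x²/(0.12 − x) = 2.2 × 10^-6.
Since Kb ≪ C₀, x ≈ √(Kb·C₀) = 5.14 × 10^-4 M.
(x/C₀ = 0.43% < 5%, so the approximation holds.)
pOH = 3.29, so pH = 14.00 − pOH = 10.71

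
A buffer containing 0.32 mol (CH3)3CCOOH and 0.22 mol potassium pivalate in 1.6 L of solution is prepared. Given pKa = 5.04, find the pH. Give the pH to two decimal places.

pH = 4.88

Using pH = pKa + log([base]/[acid]) with [base]/[acid] = 0.22/0.32:
pH = 5.04 + (-0.163) = 4.88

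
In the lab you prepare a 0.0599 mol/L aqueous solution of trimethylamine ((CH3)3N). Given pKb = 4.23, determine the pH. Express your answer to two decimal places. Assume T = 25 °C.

pH = 11.27

(CH3)3N + H2O ⇌ (CH3)3NH+ + OH-
Kb = 10^(−4.23) = 5.89 × 10^-5
Kb = x²/(0.0599 − x) = 5.89 × 10^-5
Neglecting x in the denominator: x = √(5.89 × 10^-5 × 0.0599) = 1.88 × 10^-3 M
pOH = −log(1.88 × 10^-3) = 2.73; pH = 14.00 − 2.73 = 11.27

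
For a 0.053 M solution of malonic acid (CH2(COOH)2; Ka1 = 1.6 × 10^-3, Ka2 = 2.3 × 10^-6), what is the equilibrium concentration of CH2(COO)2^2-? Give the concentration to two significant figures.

2.3 × 10^-6 M

First ionization gives [H+] ≈ [CH2(COOH)COO-] = 8.44 × 10^-3 M.
Second step: Ka2 = [H+][CH2(COO)2^2-]/[CH2(COOH)COO-] ≈ [CH2(COO)2^2-] (since [H+] ≈ [CH2(COOH)COO-]).
So [CH2(COO)2^2-] ≈ Ka2.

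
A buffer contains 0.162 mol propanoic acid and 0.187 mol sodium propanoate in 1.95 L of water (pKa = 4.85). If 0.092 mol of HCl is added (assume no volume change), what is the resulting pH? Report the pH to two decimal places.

pH = 4.42

Added H+ converts CH3CH2COO- to CH3CH2COOH: CH3CH2COOH → 0.254 mol, CH3CH2COO- → 0.095 mol.
pH = pKa + log([A⁻]/[HA]) = 4.85 + log(0.095/0.254) = 4.85 -0.427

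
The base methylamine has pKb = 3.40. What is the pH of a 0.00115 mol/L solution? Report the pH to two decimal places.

CH3NH2 + H2O ⇌ CH3NH3+ + OH-
Kb = 10^(−3.40) = 3.98 × 10^-4
From the ICE table, Kb = [OH-]²/(0.00115 − [OH-]) = 3.98 × 10^-4.
[OH-] is not negligible relative to C₀; solve [OH-]² + 0.000398·[OH-] − 4.58e-07 = 0.
[OH-] = [−0.000398 + √(0.000398² + 1.83e-06)]/2 = 5.06 × 10^-4 M
pOH = −log(5.06 × 10^-4) = 3.30; pH = 14.00 − 3.30 = 10.70

pH = 10.70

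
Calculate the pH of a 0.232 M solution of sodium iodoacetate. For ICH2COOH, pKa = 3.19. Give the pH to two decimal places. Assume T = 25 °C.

ICH2COO- is the conjugate base of the weak acid ICH2COOH.
Ka = 10^(−3.19) = 6.46 × 10^-4
Kb = Kw/Ka = 1.0×10^-14 / 6.46 × 10^-4 = 1.55 × 10^-11
Kb = [OH-]²/(0.232 − [OH-]) = 1.55 × 10^-11
Since Kb ≪ C₀, [OH-] ≈ √(Kb·C₀) = 1.90 × 10^-6 M.
([OH-]/C₀ = 0.00082% < 5%, so the approximation holds.)
pOH = 5.72, so pH = 14.00 − pOH = 8.28

pH = 8.28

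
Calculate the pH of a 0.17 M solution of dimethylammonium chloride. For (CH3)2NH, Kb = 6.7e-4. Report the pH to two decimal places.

(CH3)2NH2+ is the conjugate acid of the weak base (CH3)2NH.
Ka = Kw/Kb = 1.0×10^-14 / 6.7 × 10^-4 = 1.49 × 10^-11
Ka = [H+]²/(0.17 − [H+]) = 1.49 × 10^-11
Assume [H+] ≪ 0.17: [H+] ≈ √(1.49 × 10^-11 × 0.17) = 1.59 × 10^-6 M
pH = −log(1.59 × 10^-6) = 5.80

pH = 5.80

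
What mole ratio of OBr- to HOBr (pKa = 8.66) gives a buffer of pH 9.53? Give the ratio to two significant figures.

pH = pKa + log(r) ⇒ log(r) = 9.53 − 8.66 = +0.87
r = [OBr-]/[HOBr] = 10^(+0.87) = 7.41

ratio = 7.4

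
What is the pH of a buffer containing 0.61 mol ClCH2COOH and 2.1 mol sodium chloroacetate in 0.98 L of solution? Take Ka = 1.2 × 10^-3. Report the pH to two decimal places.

pKa = −log(1.2 × 10^-3) = 2.921
pH = pKa + log([A⁻]/[HA]) = 2.921 + log(2.1/0.61)
pH = 2.921 + (+0.537) = 3.46

pH = 3.46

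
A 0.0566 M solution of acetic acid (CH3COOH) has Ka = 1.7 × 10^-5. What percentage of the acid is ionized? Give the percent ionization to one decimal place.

CH3COOH ⇌ CH3COO- + H+; let x = [H+] at equilibrium.
x ≈ √(Ka·C₀) = √(1.7 × 10^-5 × 0.0566) = 9.81 × 10^-4 M
Fraction ionized = 9.81 × 10^-4 / 0.0566 = 0.0173 → 1.7%

1.7%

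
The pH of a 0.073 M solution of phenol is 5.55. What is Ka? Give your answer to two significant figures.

[H+] = 10^(-5.55) = 2.82 × 10^-6 M
At equilibrium [HA] = 0.073 − 2.82 × 10^-6 = 7.30 × 10^-2 M
Ka = [H+][A-]/[HA] = (2.82 × 10^-6)² / 7.30 × 10^-2 = 1.1 × 10^-10

Ka = 1.1 × 10^-10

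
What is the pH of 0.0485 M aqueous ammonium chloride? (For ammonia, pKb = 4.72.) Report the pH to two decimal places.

pH = 5.30

NH4+ is the conjugate acid of the weak base NH3.
Kb = 10^(−4.72) = 1.91 × 10^-5
Ka = Kw/Kb = 1.0×10^-14 / 1.91 × 10^-5 = 5.24 × 10^-10
Ka = [H+]²/(0.0485 − [H+]) = 5.24 × 10^-10
Since Ka ≪ C₀, [H+] ≈ √(Ka·C₀) = 5.04 × 10^-6 M.
pH = −log(5.04 × 10^-6) = 5.30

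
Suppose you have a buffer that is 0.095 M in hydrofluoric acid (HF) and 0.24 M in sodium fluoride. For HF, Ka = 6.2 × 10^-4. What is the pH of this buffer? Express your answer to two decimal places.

pH = 3.61

pKa = −log(6.2 × 10^-4) = 3.208
Henderson–Hasselbalch: pH = pKa + log([F-]/[HF]) = 3.208 + log(0.24/0.095)
pH = 3.208 + (+0.402) = 3.61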